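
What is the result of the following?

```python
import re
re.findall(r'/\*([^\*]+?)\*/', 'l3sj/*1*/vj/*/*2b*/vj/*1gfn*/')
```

`findall` collects group 1 from each match (3 total).

['1', '2b', '1gfn']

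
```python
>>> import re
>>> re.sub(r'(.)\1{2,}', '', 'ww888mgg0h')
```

After group 1 captures some text, `\1` only succeeds where that same text appears again.
Matches: at [2:5] → '888'.
Each match is replaced by ''.

'wwmgg0h'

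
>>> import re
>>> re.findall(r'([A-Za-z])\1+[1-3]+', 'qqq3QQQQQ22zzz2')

['q', 'Q', 'z']

A backreference is literal: `\1` must see the identical characters the first group matched.
Scanning left to right: at [0:4] match 'qqq3', group 1 = 'q'; at [4:11] match 'QQQQQ22', group 1 = 'Q'; at [11:15] match 'zzz2', group 1 = 'z'.
With a single group, `findall` returns only what that group captured — 3 items.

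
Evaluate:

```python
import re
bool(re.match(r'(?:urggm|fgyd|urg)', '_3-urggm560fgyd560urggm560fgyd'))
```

With `match`, the pattern is implicitly anchored at the beginning.
Here the string doesn't start with a match, so the call returns None, and `bool(None)` is False.

False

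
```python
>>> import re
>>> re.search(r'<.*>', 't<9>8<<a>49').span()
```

(1, 9)

`search` walks the string left to right and returns the first match it finds.
The match spans [1:9] → '<9>8<<a>'.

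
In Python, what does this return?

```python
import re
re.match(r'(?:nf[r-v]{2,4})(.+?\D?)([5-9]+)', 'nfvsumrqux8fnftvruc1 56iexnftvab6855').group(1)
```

'mrqux'

Pattern: the literal 'nf', then 2 to 4 of a character in [r-v] (non-capturing group); then one or more of any character (lazy), then optionally a non-digit (captured); then one or more of a character in [5-9] (captured).
`re.match` won't scan ahead — the pattern has to work from the very first character.
The match spans [0:11] → 'nfvsumrqux8'.
Captured: group 1 = 'mrqux', group 2 = '8'.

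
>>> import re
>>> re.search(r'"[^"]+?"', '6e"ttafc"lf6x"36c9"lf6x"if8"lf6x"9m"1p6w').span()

The match spans [2:9] → '"ttafc"'.

(2, 9)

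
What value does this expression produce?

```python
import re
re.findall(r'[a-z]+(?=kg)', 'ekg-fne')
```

['e']

The positive lookaround only admits positions where the adjacent text matches; those characters stay outside the span.
Scanning left to right: at [0:1] → 'e'.
With no groups in the pattern, `findall` gives back each whole match — 1 here.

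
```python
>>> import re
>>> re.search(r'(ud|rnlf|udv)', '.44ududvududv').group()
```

'ud'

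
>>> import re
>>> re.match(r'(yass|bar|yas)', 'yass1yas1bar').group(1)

The match spans [0:4] → 'yass'.
Captured: group 1 = 'yass'.

'yass'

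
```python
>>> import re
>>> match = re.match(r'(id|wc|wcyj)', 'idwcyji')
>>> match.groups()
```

The match spans [0:2] → 'id'.
Captured: group 1 = 'id'.

('id',)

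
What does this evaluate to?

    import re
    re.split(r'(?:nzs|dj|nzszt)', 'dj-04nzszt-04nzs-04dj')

['', '-04', 'zt-04', '-04', '']

Alternation tries branches left to right and keeps the first one that lets the overall match succeed at that position.
Matches to split on: at [0:2] → 'dj'; at [5:8] → 'nzs'; at [13:16] → 'nzs'; at [19:21] → 'dj'.
The string is cut at each match, leaving 5 pieces.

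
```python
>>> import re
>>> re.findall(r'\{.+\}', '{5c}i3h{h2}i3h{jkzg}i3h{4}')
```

['{5c}i3h{h2}i3h{jkzg}i3h{4}']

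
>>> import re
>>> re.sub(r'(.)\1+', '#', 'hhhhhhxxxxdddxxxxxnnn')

'#####'

After group 1 captures some text, `\1` only succeeds where that same text appears again.
Every occurrence is swapped for '#'.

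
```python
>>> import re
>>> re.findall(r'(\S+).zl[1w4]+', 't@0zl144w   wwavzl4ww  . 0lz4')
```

['t@', 'wwa']

Pattern: one or more of a non-whitespace character (captured); then any character, then the literal 'zl', then one or more of one of [1w4].
Matches: at [0:9] match 't@0zl144w', group 1 = 't@'; at [12:21] match 'wwavzl4ww', group 1 = 'wwa'.
One capturing group, so `findall` returns just the captured substring from each match — 2 in all.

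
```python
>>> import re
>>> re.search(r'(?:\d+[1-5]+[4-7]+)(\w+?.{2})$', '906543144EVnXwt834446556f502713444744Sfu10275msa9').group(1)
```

The match spans [0:49] → '906543144EVnXwt834446556f502713444744Sfu10275msa9'.
Captured: group 1 = 'EVnXwt834446556f502713444744Sfu10275msa9'.

'EVnXwt834446556f502713444744Sfu10275msa9'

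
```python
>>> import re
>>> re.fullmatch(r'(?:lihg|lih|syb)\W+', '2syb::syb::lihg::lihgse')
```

None

`re.fullmatch` requires the pattern to consume the entire string.
Here the string isn't matched end-to-end, so the call returns None.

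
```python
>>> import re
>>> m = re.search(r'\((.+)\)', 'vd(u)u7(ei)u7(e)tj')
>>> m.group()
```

Unlike `match`, `search` isn't anchored — it looks for the pattern anywhere in the string.
The match spans [2:16] → '(u)u7(ei)u7(e)'.
Captured: group 1 = 'u)u7(ei)u7(e'.

'(u)u7(ei)u7(e)'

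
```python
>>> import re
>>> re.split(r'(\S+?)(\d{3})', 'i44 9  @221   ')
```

['i44 9  ', '@', '221', '   ']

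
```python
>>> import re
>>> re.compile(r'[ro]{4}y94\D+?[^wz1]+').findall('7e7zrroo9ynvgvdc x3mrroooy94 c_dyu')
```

Pattern: exactly 4 of one of [ro], then the literal 'y94'; then one or more of a non-digit (lazy), then one or more of any character except [wz1].
Since nothing is captured, `findall` lists the 1 matched substring directly.

['roooy94 c_dyu']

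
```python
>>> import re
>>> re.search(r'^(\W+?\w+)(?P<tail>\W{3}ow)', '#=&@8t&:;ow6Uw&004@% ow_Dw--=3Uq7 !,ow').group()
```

This matches anchored at the start of the string; then one or more of a non-word character (lazy), then one or more of a word character (captured); then exactly 3 of a non-word character, then the literal 'ow' (captured as 'tail').
`re.search` tries every starting position until one works.
The match spans [0:11] → '#=&@8t&:;ow'.
Captured: group 1 = '#=&@8t', group 2 = '&:;ow'.

'#=&@8t&:;ow'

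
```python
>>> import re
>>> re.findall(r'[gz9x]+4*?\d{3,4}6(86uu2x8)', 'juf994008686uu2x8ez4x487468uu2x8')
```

['86uu2x8']

The pattern matches one or more of one of [gz9x]; then zero or more of a literal '4' (lazy), then 3 to 4 of a digit, then a literal '6'; then the literal '86', then the literal 'uu', then the literal '2x8' (captured).
Walking the string: at [3:17] match '994008686uu2x8', group 1 = '86uu2x8'.
`findall` collects group 1 from the one match (1 total).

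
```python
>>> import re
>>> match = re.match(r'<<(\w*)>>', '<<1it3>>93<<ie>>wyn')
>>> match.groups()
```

('1it3',)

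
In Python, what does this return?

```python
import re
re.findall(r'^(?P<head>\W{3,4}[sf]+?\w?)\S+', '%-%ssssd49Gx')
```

Because the quantifier is non-greedy, it stops expanding at the earliest point where the rest of the pattern can succeed.
`findall` collects group 1 from the one match (1 total).

['%-%ss']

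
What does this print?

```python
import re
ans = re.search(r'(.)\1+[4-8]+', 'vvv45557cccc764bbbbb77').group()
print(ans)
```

A backreference is literal: `\1` must see the identical characters the first group matched.
`search` walks the string left to right and returns the first match it finds.
The match spans [0:8] → 'vvv45557'.
Captured: group 1 = 'v'.

vvv45557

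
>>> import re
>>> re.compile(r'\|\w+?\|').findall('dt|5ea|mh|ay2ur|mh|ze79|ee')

Walking the string: at [2:7] → '|5ea|'; at [9:16] → '|ay2ur|'; at [18:24] → '|ze79|'.
No capturing groups, so `findall` returns the 3 full match strings.

['|5ea|', '|ay2ur|', '|ze79|']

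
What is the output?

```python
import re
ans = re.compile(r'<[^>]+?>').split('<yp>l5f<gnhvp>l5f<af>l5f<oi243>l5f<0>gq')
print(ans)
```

['', 'l5f', 'l5f', 'l5f', 'l5f', 'gq']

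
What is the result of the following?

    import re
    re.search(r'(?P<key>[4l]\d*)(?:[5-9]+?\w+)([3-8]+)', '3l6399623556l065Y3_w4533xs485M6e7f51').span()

Pattern: one of [4l], then zero or more of a digit (captured as 'key'); then one or more of a character in [5-9] (lazy), then one or more of a word character (non-capturing group); then one or more of a character in [3-8] (captured).
`search` walks the string left to right and returns the first match it finds.
The match spans [1:35] → 'l6399623556l065Y3_w4533xs485M6e7f5'.
Captured: group 1 = 'l639962355', group 2 = '5'.

(1, 35)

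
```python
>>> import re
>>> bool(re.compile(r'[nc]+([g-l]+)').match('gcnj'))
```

This matches one or more of one of [nc]; then one or more of a character in [g-l] (captured).
`match` is anchored at position 0; if the pattern doesn't fit there, it returns None.
Here the string doesn't start with a match, so the call returns None, and `bool(None)` is False.

False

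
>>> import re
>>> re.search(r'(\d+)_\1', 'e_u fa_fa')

None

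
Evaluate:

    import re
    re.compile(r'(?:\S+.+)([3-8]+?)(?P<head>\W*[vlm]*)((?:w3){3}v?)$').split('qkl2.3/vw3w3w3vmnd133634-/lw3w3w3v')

With a capturing group present, the delimiter's captured portion is kept in the result list.

['', '4', '-/l', 'w3w3w3v', '']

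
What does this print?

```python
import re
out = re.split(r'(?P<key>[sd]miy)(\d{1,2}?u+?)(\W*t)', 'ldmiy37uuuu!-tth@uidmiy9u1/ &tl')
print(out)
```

['l', 'dmiy', '37uuuu', '!-t', 'th@uidmiy9u1/ &tl']

Pattern: one of [sd], then the literal 'miy' (captured as 'key'); then 1 to 2 of a digit (lazy), then one or more of the literal 'u' (lazy) (captured); then zero or more of a non-word character, then a literal 't' (captured).
Matches to split on: at [1:14] → 'dmiy37uuuu!-t'.
Because the pattern has a capturing group, `split` also inserts each captured text between the pieces.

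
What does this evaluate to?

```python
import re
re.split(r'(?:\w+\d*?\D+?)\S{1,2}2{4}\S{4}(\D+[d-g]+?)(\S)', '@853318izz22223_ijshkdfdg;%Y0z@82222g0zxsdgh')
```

['@', 'shkdfdg', ';', '%', 'sdg', 'h', '']

The pattern matches one or more of a word character, then zero or more of a digit (lazy), then one or more of a non-digit (lazy) (non-capturing group); then 1 to 2 of a non-whitespace character, then exactly 4 of a literal '2', then exactly 4 of a non-whitespace character; then one or more of a non-digit, then one or more of a character in [d-g] (lazy) (captured); then a non-whitespace character (captured).
With a capturing group present, the delimiter's captured portion is kept in the result list.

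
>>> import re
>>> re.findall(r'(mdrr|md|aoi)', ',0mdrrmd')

Alternation isn't longest-match — the leftmost alternative that fits at this position is chosen.
With a single group, `findall` returns only what that group captured — 2 items.

['mdrr', 'md']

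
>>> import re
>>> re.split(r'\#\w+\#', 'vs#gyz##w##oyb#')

['vs', '', '', '']

Matches to split on: at [2:7] → '#gyz#'; at [7:10] → '#w#'; at [10:15] → '#oyb#'.
The string is cut at each match, leaving 4 pieces.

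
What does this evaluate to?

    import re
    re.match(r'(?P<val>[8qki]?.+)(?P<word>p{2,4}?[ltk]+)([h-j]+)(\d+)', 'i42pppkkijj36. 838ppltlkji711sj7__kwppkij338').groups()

('i42pppkkijj36. 838ppltlkji711sj7__kw', 'ppk', 'ij', '338')

Pattern: optionally one of [8qki], then one or more of any character (captured as 'val'); then 2 to 4 of a literal 'p' (lazy), then one or more of one of [ltk] (captured as 'word'); then one or more of a character in [h-j] (captured); then one or more of a digit (captured).
`re.match` only tries the pattern at the start of the string.
The match spans [0:44] → 'i42pppkkijj36. 838ppltlkji711sj7__kwppkij338'.
Captured: group 1 = 'i42pppkkijj36. 838ppltlkji711sj7__kw', group 2 = 'ppk', group 3 = 'ij', group 4 = '338'.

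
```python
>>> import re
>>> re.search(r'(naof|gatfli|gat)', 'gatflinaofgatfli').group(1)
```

'gatfli'

Branches in `(...|...)` are attempted left-to-right; the first branch that allows the whole pattern to succeed is taken.
`search` walks the string left to right and returns the first match it finds.
The match spans [0:6] → 'gatfli'.
Captured: group 1 = 'gatfli'.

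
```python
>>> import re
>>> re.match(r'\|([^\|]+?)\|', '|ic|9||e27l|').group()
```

`match` is anchored at position 0; if the pattern doesn't fit there, it returns None.
The match spans [0:4] → '|ic|'.
Captured: group 1 = 'ic'.

'|ic|'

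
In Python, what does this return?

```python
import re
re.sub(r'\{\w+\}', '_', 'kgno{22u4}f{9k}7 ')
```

'kgno_f_7 '

Matches: at [4:10] → '{22u4}'; at [11:15] → '{9k}'.
Every occurrence is swapped for '_'.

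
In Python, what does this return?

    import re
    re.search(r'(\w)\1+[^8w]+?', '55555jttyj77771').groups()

A backreference is literal: `\1` must see the identical characters the first group matched.
Unlike `match`, `search` isn't anchored — it looks for the pattern anywhere in the string.
The match spans [0:6] → '55555j'.
Captured: group 1 = '5'.

('5',)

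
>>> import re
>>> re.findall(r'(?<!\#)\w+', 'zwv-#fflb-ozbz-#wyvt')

['zwv', 'flb', 'ozbz', 'yvt']

The negative lookahead/lookbehind blocks any match where the forbidden context is present.
Walking the string: at [0:3] → 'zwv'; at [6:9] → 'flb'; at [10:14] → 'ozbz'; at [17:20] → 'yvt'.
With no groups in the pattern, `findall` gives back each whole match — 4 here.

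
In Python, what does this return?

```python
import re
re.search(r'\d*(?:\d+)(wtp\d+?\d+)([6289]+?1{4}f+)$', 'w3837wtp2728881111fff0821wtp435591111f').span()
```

The match spans [21:38] → '0821wtp435591111f'.

(21, 38)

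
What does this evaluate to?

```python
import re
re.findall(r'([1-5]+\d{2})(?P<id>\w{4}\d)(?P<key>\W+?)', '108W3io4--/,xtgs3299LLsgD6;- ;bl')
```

The pattern matches one or more of a character in [1-5], then exactly 2 of a digit (captured); then exactly 4 of a word character, then a digit (captured as 'id'); then one or more of a non-word character (lazy) (captured as 'key').
Lazy quantifiers expand one character at a time until the remainder of the pattern can match.
Scanning left to right: at [0:9] match '108W3io4-', groups = ('108', 'W3io4', '-').
Multiple groups make `findall` return tuples — one 3-tuple for the one match.

[('108', 'W3io4', '-')]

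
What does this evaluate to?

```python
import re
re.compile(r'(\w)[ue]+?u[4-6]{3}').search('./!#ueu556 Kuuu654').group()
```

The match spans [4:10] → 'ueu556'.

'ueu556'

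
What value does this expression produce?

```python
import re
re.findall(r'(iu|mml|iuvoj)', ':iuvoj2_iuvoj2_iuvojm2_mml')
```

`|` is ordered: at each position the engine commits to the first alternative that works.
Walking the string: at [1:3] match 'iu', group 1 = 'iu'; at [8:10] match 'iu', group 1 = 'iu'; at [15:17] match 'iu', group 1 = 'iu'; at [23:26] match 'mml', group 1 = 'mml'.
One capturing group, so `findall` returns just the captured substring from each match — 4 in all.

['iu', 'iu', 'iu', 'mml']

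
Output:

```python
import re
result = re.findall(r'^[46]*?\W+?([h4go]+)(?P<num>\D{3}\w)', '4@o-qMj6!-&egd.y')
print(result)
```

This matches anchored at the start of the string; then zero or more of one of [46] (lazy), then one or more of a non-word character (lazy); then one or more of one of [h4go] (captured); then exactly 3 of a non-digit, then a word character (captured as 'num').
Matches: at [0:7] match '4@o-qMj', groups = ('o', '-qMj').
Multiple groups make `findall` return tuples — one 2-tuple for the one match.

[('o', '-qMj')]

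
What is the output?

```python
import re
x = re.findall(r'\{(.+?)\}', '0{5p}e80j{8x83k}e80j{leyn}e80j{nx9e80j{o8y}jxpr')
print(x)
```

['5p', '8x83k', 'leyn', 'nx9e80j{o8y']

Walking the string: at [1:5] match '{5p}', group 1 = '5p'; at [9:16] match '{8x83k}', group 1 = '8x83k'; at [20:26] match '{leyn}', group 1 = 'leyn'; at [30:43] match '{nx9e80j{o8y}', group 1 = 'nx9e80j{o8y'.
One capturing group, so `findall` returns just the captured substring from each match — 4 in all.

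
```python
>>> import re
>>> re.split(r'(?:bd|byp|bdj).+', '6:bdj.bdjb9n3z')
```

['6:', '']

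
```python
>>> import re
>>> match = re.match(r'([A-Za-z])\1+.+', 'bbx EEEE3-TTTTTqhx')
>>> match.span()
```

(0, 18)

`\1` is not a pattern — it's the concrete string captured by group 1, re-applied verbatim.
`re.match` won't scan ahead — the pattern has to work from the very first character.
The match spans [0:18] → 'bbx EEEE3-TTTTTqhx'.
Captured: group 1 = 'b'.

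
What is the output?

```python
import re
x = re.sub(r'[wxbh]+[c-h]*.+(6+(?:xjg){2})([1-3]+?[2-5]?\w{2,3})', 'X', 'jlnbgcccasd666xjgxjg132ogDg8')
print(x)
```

The pattern matches one or more of one of [wxbh], then zero or more of a character in [c-h], then one or more of any character; then one or more of a literal '6', then the literal 'xjg' repeated 2 times (captured); then one or more of a character in [1-3] (lazy), then optionally a character in [2-5], then 2 to 3 of a word character (captured).
Matches: at [3:25] → 'bgcccasd666xjgxjg132og'.
`sub` substitutes 'X' at each match site.

jlnXDg8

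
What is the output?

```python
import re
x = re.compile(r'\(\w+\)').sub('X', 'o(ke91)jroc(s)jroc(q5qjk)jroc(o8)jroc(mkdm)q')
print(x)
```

oXjrocXjrocXjrocXjrocXq

`sub` substitutes 'X' at each match site.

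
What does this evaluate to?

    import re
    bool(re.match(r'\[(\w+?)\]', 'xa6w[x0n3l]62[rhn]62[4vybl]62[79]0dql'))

`re.match` only tries the pattern at the start of the string.
Here the string doesn't start with a match, so the call returns None, and `bool(None)` is False.

False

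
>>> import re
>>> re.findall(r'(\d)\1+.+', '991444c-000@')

After group 1 captures some text, `\1` only succeeds where that same text appears again.
`findall` collects group 1 from the one match (1 total).

['9']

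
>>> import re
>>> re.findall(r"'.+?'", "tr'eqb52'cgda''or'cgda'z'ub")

Walking the string: at [2:9] → "'eqb52'"; at [13:18] → "''or'"; at [22:25] → "'z'".
Since nothing is captured, `findall` lists the 3 matched substrings directly.

["'eqb52'", "''or'", "'z'"]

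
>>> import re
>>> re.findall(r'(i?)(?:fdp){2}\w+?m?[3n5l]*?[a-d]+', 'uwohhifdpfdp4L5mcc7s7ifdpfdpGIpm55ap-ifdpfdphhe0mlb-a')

['i', 'i', 'i']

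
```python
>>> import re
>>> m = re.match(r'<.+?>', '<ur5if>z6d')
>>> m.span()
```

(0, 7)

`re.match` won't scan ahead — the pattern has to work from the very first character.
The match spans [0:7] → '<ur5if>'.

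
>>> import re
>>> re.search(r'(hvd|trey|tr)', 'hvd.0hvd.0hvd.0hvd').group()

'hvd'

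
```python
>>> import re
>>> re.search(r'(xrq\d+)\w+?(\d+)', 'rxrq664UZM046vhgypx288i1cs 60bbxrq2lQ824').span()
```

(1, 13)

Because the quantifier is non-greedy, it stops expanding at the earliest point where the rest of the pattern can succeed.
The match spans [1:13] → 'xrq664UZM046'.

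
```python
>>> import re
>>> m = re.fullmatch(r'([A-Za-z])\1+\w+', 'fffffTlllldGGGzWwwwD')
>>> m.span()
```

(0, 20)

A backreference is literal: `\1` must see the identical characters the first group matched.
`fullmatch` succeeds only if the pattern covers the string from start to end.
The match spans [0:20] → 'fffffTlllldGGGzWwwwD'.
Captured: group 1 = 'f'.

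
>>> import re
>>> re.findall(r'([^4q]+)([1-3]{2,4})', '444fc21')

The pattern matches one or more of any character except [4q] (captured); then 2 to 4 of a character in [1-3] (captured).
Matches: at [3:7] match 'fc21', groups = ('fc', '21').
Multiple groups make `findall` return tuples — one 2-tuple for the one match.

[('fc', '21')]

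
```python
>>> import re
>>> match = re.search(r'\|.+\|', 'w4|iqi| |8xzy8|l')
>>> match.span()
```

`re.search` scans for the first position where the pattern succeeds.
The match spans [2:15] → '|iqi| |8xzy8|'.

(2, 15)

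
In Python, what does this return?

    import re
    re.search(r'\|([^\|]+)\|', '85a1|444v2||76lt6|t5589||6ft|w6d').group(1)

`search` walks the string left to right and returns the first match it finds.
The match spans [4:11] → '|444v2|'.
Captured: group 1 = '444v2'.

'444v2'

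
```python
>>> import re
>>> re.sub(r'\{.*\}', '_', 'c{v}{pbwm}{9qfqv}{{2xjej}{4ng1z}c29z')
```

Every occurrence is swapped for '_'.

'c_c29z'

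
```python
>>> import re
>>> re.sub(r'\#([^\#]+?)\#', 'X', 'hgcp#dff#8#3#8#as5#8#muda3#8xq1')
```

'hgcpX8X8X8X8xq1'

Matches: at [4:9] → '#dff#'; at [10:13] → '#3#'; at [14:19] → '#as5#'; at [20:27] → '#muda3#'.
`sub` substitutes 'X' at each match site.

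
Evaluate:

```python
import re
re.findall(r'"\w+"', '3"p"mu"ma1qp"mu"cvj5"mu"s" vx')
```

Matches: at [1:4] → '"p"'; at [6:13] → '"ma1qp"'; at [15:21] → '"cvj5"'; at [23:26] → '"s"'.
With no groups in the pattern, `findall` gives back each whole match — 4 here.

['"p"', '"ma1qp"', '"cvj5"', '"s"']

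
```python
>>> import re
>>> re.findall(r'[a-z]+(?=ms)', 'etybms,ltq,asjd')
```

['etyb']

Lookahead/lookbehind check context without consuming it, so the matched span excludes the asserted characters.
Walking the string: at [0:4] → 'etyb'.
No capturing groups, so `findall` returns the 1 full match string.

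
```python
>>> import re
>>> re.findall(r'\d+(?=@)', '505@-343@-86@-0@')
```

Because the assertion is zero-width, the text it checks is not consumed and won't appear in the result.
Matches: at [0:3] → '505'; at [5:8] → '343'; at [10:12] → '86'; at [14:15] → '0'.
No capturing groups, so `findall` returns the 4 full match strings.

['505', '343', '86', '0']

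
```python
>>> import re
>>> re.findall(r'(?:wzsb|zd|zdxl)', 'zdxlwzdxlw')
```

['zd', 'zd']

Alternation tries branches left to right and keeps the first one that lets the overall match succeed at that position.
Since nothing is captured, `findall` lists the 2 matched substrings directly.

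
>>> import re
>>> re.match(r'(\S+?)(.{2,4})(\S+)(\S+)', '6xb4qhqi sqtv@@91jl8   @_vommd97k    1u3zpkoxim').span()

(0, 8)

Pattern: one or more of a non-whitespace character (lazy) (captured); then 2 to 4 of any character (captured); then one or more of a non-whitespace character (captured); then one or more of a non-whitespace character (captured).
`re.match` won't scan ahead — the pattern has to work from the very first character.
The match spans [0:8] → '6xb4qhqi'.
Captured: group 1 = '6', group 2 = 'xb4q', group 3 = 'hq', group 4 = 'i'.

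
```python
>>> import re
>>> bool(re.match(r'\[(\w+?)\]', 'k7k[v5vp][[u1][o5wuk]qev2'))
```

`re.match` won't scan ahead — the pattern has to work from the very first character.
Here the string doesn't start with a match, so the call returns None, and `bool(None)` is False.

False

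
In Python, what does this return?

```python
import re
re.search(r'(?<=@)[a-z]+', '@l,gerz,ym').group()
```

Because the assertion is zero-width, the text it checks is not consumed and won't appear in the result.
Unlike `match`, `search` isn't anchored — it looks for the pattern anywhere in the string.
The match spans [1:2] → 'l'.

'l'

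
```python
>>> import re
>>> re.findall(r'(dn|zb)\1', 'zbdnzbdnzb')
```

After group 1 captures some text, `\1` only succeeds where that same text appears again.
With a single group, `findall` returns only what that group captured — 0 items.
Nothing in the string satisfies the pattern, so the list is empty.

[]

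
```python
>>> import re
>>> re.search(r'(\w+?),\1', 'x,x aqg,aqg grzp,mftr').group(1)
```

'x'

The match spans [0:3] → 'x,x'.
Captured: group 1 = 'x'.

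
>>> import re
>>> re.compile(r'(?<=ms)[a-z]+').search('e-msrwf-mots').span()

The lookaround is zero-width — it requires the adjacent text to match without consuming it, so the asserted text isn't part of the match.
The match spans [4:7] → 'rwf'.

(4, 7)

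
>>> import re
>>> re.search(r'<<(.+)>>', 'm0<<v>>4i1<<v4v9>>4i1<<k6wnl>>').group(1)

'v>>4i1<<v4v9>>4i1<<k6wnl'

`re.search` scans for the first position where the pattern succeeds.
The match spans [2:30] → '<<v>>4i1<<v4v9>>4i1<<k6wnl>>'.
Captured: group 1 = 'v>>4i1<<v4v9>>4i1<<k6wnl'.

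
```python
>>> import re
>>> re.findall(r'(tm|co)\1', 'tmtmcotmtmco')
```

The backreference `\1` re-matches whatever the first group consumed, character for character.
`findall` collects group 1 from each match (2 total).

['tm', 'tm']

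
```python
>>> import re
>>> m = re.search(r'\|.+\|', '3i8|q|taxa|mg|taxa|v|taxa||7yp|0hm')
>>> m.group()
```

'|q|taxa|mg|taxa|v|taxa||7yp|'

Unlike `match`, `search` isn't anchored — it looks for the pattern anywhere in the string.
The match spans [3:31] → '|q|taxa|mg|taxa|v|taxa||7yp|'.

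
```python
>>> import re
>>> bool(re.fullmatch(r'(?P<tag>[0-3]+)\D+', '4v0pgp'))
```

False

For `fullmatch`, every character of the input must be accounted for by the pattern.
Here the pattern can't cover the whole string, so the call returns None, and `bool(None)` is False.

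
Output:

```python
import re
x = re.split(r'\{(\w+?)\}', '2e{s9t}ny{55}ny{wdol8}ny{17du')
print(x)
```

Matches to split on: at [2:7] → '{s9t}'; at [9:13] → '{55}'; at [15:22] → '{wdol8}'.
`re.split` interleaves the captured-group text with the surrounding fragments.

['2e', 's9t', 'ny', '55', 'ny', 'wdol8', 'ny{17du']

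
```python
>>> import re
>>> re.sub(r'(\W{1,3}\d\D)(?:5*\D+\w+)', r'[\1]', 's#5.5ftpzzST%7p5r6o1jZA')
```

The replacement refers to a captured group, so each match is rewritten using its own captured text.

's[#5.]'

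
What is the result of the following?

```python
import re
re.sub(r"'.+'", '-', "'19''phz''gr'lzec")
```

Matches: at [0:13] → "'19''phz''gr'".
Each match is replaced by '-'.

'-lzec'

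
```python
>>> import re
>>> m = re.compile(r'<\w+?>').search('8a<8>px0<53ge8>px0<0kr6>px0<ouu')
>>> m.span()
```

(2, 5)

The match spans [2:5] → '<8>'.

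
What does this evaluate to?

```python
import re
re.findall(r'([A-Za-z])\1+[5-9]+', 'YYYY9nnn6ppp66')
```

['Y', 'n', 'p']

`\1` is not a pattern — it's the concrete string captured by group 1, re-applied verbatim.
Scanning left to right: at [0:5] match 'YYYY9', group 1 = 'Y'; at [5:9] match 'nnn6', group 1 = 'n'; at [9:14] match 'ppp66', group 1 = 'p'.
With a single group, `findall` returns only what that group captured — 3 items.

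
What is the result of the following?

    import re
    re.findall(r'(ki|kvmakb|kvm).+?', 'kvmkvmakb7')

['kvm']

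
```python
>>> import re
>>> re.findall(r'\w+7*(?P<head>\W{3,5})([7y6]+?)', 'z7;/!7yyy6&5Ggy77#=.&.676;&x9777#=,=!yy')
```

[(';/!', '7'), ('#=.&.', '6'), ('#=,=!', 'y')]

Pattern: one or more of a word character, then zero or more of the literal '7'; then 3 to 5 of a non-word character (captured as 'head'); then one or more of one of [7y6] (lazy) (captured).
With 2 capturing groups, `findall` returns a 2-tuple per match.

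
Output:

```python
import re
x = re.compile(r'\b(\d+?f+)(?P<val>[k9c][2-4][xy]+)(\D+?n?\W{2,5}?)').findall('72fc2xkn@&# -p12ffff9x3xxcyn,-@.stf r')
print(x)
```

This matches a word boundary (`\b`, zero-width); then one or more of a digit (lazy), then one or more of a literal 'f' (captured); then one of [k9c], then a character in [2-4], then one or more of one of [xy] (captured as 'val'); then one or more of a non-digit (lazy), then optionally a literal 'n', then 2 to 5 of a non-word character (lazy) (captured).
Lazy quantifiers expand one character at a time until the remainder of the pattern can match.
Matches: at [0:10] match '72fc2xkn@&', groups = ('72f', 'c2x', 'kn@&').
With 3 capturing groups, `findall` returns a 3-tuple per match.

[('72f', 'c2x', 'kn@&')]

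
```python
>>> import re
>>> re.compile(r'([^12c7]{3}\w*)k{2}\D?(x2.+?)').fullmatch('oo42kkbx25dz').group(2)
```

The match spans [0:12] → 'oo42kkbx25dz'.
Captured: group 1 = 'oo42', group 2 = 'x25dz'.

'x25dz'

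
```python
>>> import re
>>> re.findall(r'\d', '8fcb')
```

['8']

This matches a digit.
Matches: at [0:1] → '8'.
`findall` yields the raw match text (1 of them) because the pattern has no groups.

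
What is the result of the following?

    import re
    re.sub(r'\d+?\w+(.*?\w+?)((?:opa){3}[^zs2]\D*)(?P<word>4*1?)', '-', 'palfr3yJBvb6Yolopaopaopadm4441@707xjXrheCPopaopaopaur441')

'palfr-'

This matches one or more of a digit (lazy), then one or more of a word character; then zero or more of any character (lazy), then one or more of a word character (lazy) (captured); then the literal 'opa' repeated 3 times, then any character except [zs2], then zero or more of a non-digit (captured); then zero or more of a literal '4', then optionally the literal '1' (captured as 'word').
Matches: at [5:56] → '3yJBvb6Yolopaopaopadm4441@707xjXrheCPopaopaopaur441'.
Each match is replaced by '-'.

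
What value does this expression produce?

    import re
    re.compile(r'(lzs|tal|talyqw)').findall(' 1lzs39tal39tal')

['lzs', 'tal', 'tal']

Walking the string: at [2:5] match 'lzs', group 1 = 'lzs'; at [7:10] match 'tal', group 1 = 'tal'; at [12:15] match 'tal', group 1 = 'tal'.
`findall` collects group 1 from each match (3 total).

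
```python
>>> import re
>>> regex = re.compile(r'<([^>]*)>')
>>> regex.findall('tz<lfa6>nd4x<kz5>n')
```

['lfa6', 'kz5']

One capturing group, so `findall` returns just the captured substring from each match — 2 in all.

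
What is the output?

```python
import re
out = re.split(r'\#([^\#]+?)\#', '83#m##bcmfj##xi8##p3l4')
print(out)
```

`re.split` interleaves the captured-group text with the surrounding fragments.

['83', 'm', '', 'bcmfj', '', 'xi8', '#p3l4']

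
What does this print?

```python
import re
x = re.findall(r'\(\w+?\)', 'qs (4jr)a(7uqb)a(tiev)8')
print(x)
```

Matches: at [3:8] → '(4jr)'; at [9:15] → '(7uqb)'; at [16:22] → '(tiev)'.
Since nothing is captured, `findall` lists the 3 matched substrings directly.

['(4jr)', '(7uqb)', '(tiev)']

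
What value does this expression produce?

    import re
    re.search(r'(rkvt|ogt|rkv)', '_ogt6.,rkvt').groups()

('ogt',)

The match spans [1:4] → 'ogt'.
Captured: group 1 = 'ogt'.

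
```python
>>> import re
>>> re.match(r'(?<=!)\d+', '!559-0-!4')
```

None

The `(?=…)`/`(?<=…)` assertion just peeks at neighbouring text; it doesn't advance the match position.
`re.match` only tries the pattern at the start of the string.
Here the pattern fails at index 0, so the call returns None.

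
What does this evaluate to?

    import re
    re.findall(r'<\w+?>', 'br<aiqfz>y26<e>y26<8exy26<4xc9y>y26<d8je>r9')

['<aiqfz>', '<e>', '<4xc9y>', '<d8je>']

Walking the string: at [2:9] → '<aiqfz>'; at [12:15] → '<e>'; at [25:32] → '<4xc9y>'; at [35:41] → '<d8je>'.
With no groups in the pattern, `findall` gives back each whole match — 4 here.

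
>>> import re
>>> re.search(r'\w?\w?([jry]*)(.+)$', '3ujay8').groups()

('j', 'ay8')

Pattern: optionally a word character, then optionally a word character; then zero or more of one of [jry] (captured); then one or more of any character (captured); then anchored at the end.
`re.search` tries every starting position until one works.
The match spans [0:6] → '3ujay8'.
Captured: group 1 = 'j', group 2 = 'ay8'.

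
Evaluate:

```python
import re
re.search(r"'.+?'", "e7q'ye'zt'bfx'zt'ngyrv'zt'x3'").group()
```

"'ye'"

The match spans [3:7] → "'ye'".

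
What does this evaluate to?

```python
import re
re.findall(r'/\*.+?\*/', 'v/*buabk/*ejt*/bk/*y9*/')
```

['/*buabk/*ejt*/', '/*y9*/']

Scanning left to right: at [1:15] → '/*buabk/*ejt*/'; at [17:23] → '/*y9*/'.
With no groups in the pattern, `findall` gives back each whole match — 2 here.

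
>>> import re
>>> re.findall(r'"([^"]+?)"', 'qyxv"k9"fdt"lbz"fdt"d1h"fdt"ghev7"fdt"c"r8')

['k9', 'lbz', 'd1h', 'ghev7', 'c']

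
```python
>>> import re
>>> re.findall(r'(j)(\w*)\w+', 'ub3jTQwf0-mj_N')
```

[('j', 'TQwf'), ('j', '_')]

This matches a literal 'j' (captured); then zero or more of a word character (captured); then one or more of a word character.
Scanning left to right: at [3:9] match 'jTQwf0', groups = ('j', 'TQwf'); at [11:14] match 'j_N', groups = ('j', '_').
2 groups means each result is a tuple of 2 captured strings — 2 here.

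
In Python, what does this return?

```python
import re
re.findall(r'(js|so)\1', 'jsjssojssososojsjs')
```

After group 1 captures some text, `\1` only succeeds where that same text appears again.
`findall` collects group 1 from each match (3 total).

['js', 'so', 'js']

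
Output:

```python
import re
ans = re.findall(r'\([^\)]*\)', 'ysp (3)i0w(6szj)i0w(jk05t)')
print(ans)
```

`findall` yields the raw match text (3 of them) because the pattern has no groups.

['(3)', '(6szj)', '(jk05t)']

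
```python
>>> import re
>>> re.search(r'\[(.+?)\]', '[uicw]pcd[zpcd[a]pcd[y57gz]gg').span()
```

(0, 6)

The match spans [0:6] → '[uicw]'.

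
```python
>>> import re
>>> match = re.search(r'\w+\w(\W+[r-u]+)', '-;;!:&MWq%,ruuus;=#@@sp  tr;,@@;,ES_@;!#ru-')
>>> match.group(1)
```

This matches one or more of a word character; then a word character; then one or more of a non-word character, then one or more of a character in [r-u] (captured).
`search` walks the string left to right and returns the first match it finds.
The match spans [6:16] → 'MWq%,ruuus'.
Captured: group 1 = '%,ruuus'.

'%,ruuus'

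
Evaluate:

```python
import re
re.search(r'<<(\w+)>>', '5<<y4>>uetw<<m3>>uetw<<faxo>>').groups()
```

('y4',)

The match spans [1:7] → '<<y4>>'.
Captured: group 1 = 'y4'.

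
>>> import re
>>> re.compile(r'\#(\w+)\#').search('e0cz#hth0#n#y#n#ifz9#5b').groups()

('hth0',)

`re.search` tries every starting position until one works.
The match spans [4:10] → '#hth0#'.
Captured: group 1 = 'hth0'.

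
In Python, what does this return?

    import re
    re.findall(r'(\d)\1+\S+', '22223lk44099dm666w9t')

`\1` is not a pattern — it's the concrete string captured by group 1, re-applied verbatim.
One capturing group, so `findall` returns just the captured substring from the one match — 1 in all.

['2']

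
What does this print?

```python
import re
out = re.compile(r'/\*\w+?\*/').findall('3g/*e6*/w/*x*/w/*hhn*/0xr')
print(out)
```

Scanning left to right: at [2:8] → '/*e6*/'; at [9:14] → '/*x*/'; at [15:22] → '/*hhn*/'.
`findall` yields the raw match text (3 of them) because the pattern has no groups.

['/*e6*/', '/*x*/', '/*hhn*/']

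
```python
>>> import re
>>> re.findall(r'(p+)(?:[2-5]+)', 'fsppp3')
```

The pattern matches one or more of a literal 'p' (captured); then one or more of a character in [2-5] (non-capturing group).
One capturing group, so `findall` returns just the captured substring from the one match — 1 in all.

['ppp']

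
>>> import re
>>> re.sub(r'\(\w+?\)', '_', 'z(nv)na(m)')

'z_na_'

`sub` substitutes '_' at each match site.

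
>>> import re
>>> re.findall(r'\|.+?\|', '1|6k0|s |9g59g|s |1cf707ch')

A `+?`/`*?`/`{m,n}?` starts at its minimum and grows only as far as needed for what follows to match.
No capturing groups, so `findall` returns the 2 full match strings.

['|6k0|', '|9g59g|']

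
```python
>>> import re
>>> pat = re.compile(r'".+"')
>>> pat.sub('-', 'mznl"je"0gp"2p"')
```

'mznl-'

Matches: at [4:15] → '"je"0gp"2p"'.
`sub` substitutes '-' at each match site.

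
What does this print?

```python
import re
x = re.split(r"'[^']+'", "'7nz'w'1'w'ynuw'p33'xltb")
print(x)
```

['', 'w', 'w', "p33'xltb"]

Each match becomes a cut point; 4 segments remain.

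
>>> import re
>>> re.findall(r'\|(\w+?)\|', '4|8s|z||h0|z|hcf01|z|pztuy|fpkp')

Scanning left to right: at [1:5] match '|8s|', group 1 = '8s'; at [7:11] match '|h0|', group 1 = 'h0'; at [12:19] match '|hcf01|', group 1 = 'hcf01'; at [20:27] match '|pztuy|', group 1 = 'pztuy'.
Because there's exactly one group, `findall` drops the full match and keeps group 1 from each hit.

['8s', 'h0', 'hcf01', 'pztuy']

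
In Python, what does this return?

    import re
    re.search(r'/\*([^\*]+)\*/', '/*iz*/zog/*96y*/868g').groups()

`search` walks the string left to right and returns the first match it finds.
The match spans [0:6] → '/*iz*/'.
Captured: group 1 = 'iz'.

('iz',)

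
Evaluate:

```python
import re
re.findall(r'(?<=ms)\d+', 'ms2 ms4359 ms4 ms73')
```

['2', '4359', '4', '73']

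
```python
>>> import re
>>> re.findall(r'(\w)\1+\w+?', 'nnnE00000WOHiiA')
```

['n', '0', 'i']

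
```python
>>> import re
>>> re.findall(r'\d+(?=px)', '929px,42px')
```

['929', '42']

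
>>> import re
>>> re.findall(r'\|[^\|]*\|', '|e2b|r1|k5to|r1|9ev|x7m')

No capturing groups, so `findall` returns the 3 full match strings.

['|e2b|', '|k5to|', '|9ev|']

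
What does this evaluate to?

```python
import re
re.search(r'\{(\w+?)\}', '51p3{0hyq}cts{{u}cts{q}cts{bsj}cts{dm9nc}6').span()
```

`search` walks the string left to right and returns the first match it finds.
The match spans [4:10] → '{0hyq}'.
Captured: group 1 = '0hyq'.

(4, 10)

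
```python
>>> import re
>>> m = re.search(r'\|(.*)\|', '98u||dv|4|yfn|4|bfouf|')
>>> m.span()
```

Unlike `match`, `search` isn't anchored — it looks for the pattern anywhere in the string.
The match spans [3:22] → '||dv|4|yfn|4|bfouf|'.
Captured: group 1 = '|dv|4|yfn|4|bfouf'.

(3, 22)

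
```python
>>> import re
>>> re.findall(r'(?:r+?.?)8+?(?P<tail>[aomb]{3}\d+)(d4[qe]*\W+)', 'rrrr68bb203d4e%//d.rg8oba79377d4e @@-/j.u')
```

Pattern: one or more of the literal 'r' (lazy), then optionally any character (non-capturing group); then one or more of a literal '8' (lazy); then exactly 3 of one of [aomb], then one or more of a digit (captured as 'tail'); then the literal 'd4', then zero or more of one of [qe], then one or more of a non-word character (captured).
Matches: at [19:38] match 'rg8oba79377d4e @@-/', groups = ('oba79377', 'd4e @@-/').
With 2 capturing groups, `findall` returns a 2-tuple per match.

[('oba79377', 'd4e @@-/')]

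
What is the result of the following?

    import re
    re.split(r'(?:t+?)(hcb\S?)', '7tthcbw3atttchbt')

['7', 'hcbw', '3atttchbt']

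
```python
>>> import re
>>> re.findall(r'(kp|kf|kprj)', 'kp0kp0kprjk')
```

['kp', 'kp', 'kp']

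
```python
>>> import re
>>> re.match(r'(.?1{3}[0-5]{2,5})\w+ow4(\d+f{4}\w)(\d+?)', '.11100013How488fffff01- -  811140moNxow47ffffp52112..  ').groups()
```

('.11100013', '88fffff', '0')

Pattern: optionally any character, then exactly 3 of a literal '1', then 2 to 5 of a character in [0-5] (captured); then one or more of a word character, then the literal 'ow4'; then one or more of a digit, then exactly 4 of the literal 'f', then a word character (captured); then one or more of a digit (lazy) (captured).
A non-greedy quantifier consumes as few characters as it can — just enough that the remainder of the pattern still matches from where it stops; whatever follows it matches normally.
With `match`, the pattern is implicitly anchored at the beginning.
The match spans [0:21] → '.11100013How488fffff0'.
Captured: group 1 = '.11100013', group 2 = '88fffff', group 3 = '0'.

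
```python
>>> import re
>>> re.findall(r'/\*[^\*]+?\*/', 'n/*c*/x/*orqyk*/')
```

`findall` yields the raw match text (2 of them) because the pattern has no groups.

['/*c*/', '/*orqyk*/']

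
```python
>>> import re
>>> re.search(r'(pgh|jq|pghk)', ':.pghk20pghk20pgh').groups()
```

('pgh',)

`|` is ordered: at each position the engine commits to the first alternative that works.
Unlike `match`, `search` isn't anchored — it looks for the pattern anywhere in the string.
The match spans [2:5] → 'pgh'.
Captured: group 1 = 'pgh'.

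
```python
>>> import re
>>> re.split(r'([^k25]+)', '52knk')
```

The pattern matches one or more of any character except [k25] (captured).
Matches to split on: at [3:4] → 'n'.
With a capturing group present, the delimiter's captured portion is kept in the result list.

['52k', 'n', 'k']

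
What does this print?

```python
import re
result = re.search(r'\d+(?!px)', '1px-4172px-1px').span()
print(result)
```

(4, 7)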